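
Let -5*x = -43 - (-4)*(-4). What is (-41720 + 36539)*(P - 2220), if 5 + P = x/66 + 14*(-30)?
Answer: 137028187/10 ≈ 1.3703e+7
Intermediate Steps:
x = 59/5 (x = -(-43 - (-4)*(-4))/5 = -(-43 - 1*16)/5 = -(-43 - 16)/5 = -1/5*(-59) = 59/5 ≈ 11.800)
P = -140191/330 (P = -5 + ((59/5)/66 + 14*(-30)) = -5 + ((59/5)*(1/66) - 420) = -5 + (59/330 - 420) = -5 - 138541/330 = -140191/330 ≈ -424.82)
(-41720 + 36539)*(P - 2220) = (-41720 + 36539)*(-140191/330 - 2220) = -5181*(-872791/330) = 137028187/10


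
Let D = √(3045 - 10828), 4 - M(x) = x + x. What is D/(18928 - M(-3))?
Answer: I*√7783/18918 ≈ 0.0046634*I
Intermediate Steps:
M(x) = 4 - 2*x (M(x) = 4 - (x + x) = 4 - 2*x)
D = I*√7783 (D = √(-7783) = I*√7783 ≈ 88.221*I)
D/(18928 - M(-3)) = (I*√7783)/(18928 - (4 - 2*(-3))) = (I*√7783)/(18928 - (4 + 6)) = (I*√7783)/(18928 - 1*10) = (I*√7783)/(18928 - 10) = (I*√7783)/18918 = (I*√7783)*(1/18918) = I*√7783/18918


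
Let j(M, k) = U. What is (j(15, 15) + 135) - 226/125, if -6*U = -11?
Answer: 101269/750 ≈ 135.03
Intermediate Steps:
U = 11/6 (U = -1/6*(-11) = 11/6 ≈ 1.8333)
j(M, k) = 11/6
(j(15, 15) + 135) - 226/125 = (11/6 + 135) - 226/125 = 821/6 - 226*1/125 = 821/6 - 226/125 = 101269/750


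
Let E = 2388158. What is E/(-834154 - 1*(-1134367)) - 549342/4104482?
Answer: 4818615957155/616109427333 ≈ 7.8210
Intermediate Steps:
E/(-834154 - 1*(-1134367)) - 549342/4104482 = 2388158/(-834154 - 1*(-1134367)) - 549342/4104482 = 2388158/(-834154 + 1134367) - 549342*1/4104482 = 2388158/300213 - 274671/2052241 = 4818615957155/616109427333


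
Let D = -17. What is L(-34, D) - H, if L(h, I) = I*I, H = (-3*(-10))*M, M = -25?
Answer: 1039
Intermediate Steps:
H = -750 (H = -3*(-10)*(-25) = 30*(-25) = -750)
L(h, I) = I²
L(-34, D) - H = (-17)² - 1*(-750) = 289 + 750 = 1039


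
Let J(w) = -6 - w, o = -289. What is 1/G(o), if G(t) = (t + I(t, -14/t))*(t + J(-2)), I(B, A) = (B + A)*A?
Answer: 83521/7414853431 ≈ 1.1264e-5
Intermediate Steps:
I(B, A) = A*(A + B) (I(B, A) = (A + B)*A = A*(A + B))
G(t) = (-4 + t)*(t - 14*(t - 14/t)/t) (G(t) = (t + (-14/t)*(-14/t + t))*(t + (-6 - 1*(-2))) = (t + (-14/t)*(t - 14/t))*(t + (-6 + 2)) = (t - 14*(t - 14/t)/t)*(t - 4) = (t - 14*(t - 14/t)/t)*(-4 + t) = (-4 + t)*(t - 14*(t - 14/t)/t))
1/G(o) = 1/(56 + (-289)**2 - 784/(-289)**2 - 18*(-289) + 196/(-289)) = 1/(56 + 83521 - 784*1/83521 + 5202 + 196*(-1/289)) = 1/(56 + 83521 - 784/83521 + 5202 - 196/289) = 1/(7414853431/83521) = 83521/7414853431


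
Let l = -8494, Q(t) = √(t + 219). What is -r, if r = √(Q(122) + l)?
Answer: -I*√(8494 - √341) ≈ -92.063*I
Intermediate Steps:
Q(t) = √(219 + t)
r = √(-8494 + √341) (r = √(√(219 + 122) - 8494) = √(√341 - 8494) = √(-8494 + √341) ≈ 92.063*I)
-r = -√(-8494 + √341)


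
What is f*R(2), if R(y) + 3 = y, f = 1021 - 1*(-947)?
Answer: -1968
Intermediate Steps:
f = 1968 (f = 1021 + 947 = 1968)
R(y) = -3 + y
f*R(2) = 1968*(-3 + 2) = 1968*(-1) = -1968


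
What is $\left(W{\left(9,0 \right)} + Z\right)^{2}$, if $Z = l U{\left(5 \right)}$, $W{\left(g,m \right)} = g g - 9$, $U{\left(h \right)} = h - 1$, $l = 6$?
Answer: $9216$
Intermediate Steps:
$U{\left(h \right)} = -1 + h$
$W{\left(g,m \right)} = -9 + g^{2}$ ($W{\left(g,m \right)} = g^{2} - 9 = -9 + g^{2}$)
$Z = 24$ ($Z = 6 \left(-1 + 5\right) = 6 \cdot 4 = 24$)
$\left(W{\left(9,0 \right)} + Z\right)^{2} = \left(\left(-9 + 9^{2}\right) + 24\right)^{2} = \left(\left(-9 + 81\right) + 24\right)^{2} = \left(72 + 24\right)^{2} = 96^{2} = 9216$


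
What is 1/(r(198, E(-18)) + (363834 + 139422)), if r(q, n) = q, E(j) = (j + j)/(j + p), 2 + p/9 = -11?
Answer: 1/503454 ≈ 1.9863e-6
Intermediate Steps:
p = -117 (p = -18 + 9*(-11) = -18 - 99 = -117)
E(j) = 2*j/(-117 + j) (E(j) = (j + j)/(j - 117) = (2*j)/(-117 + j) = 2*j/(-117 + j))
1/(r(198, E(-18)) + (363834 + 139422)) = 1/(198 + (363834 + 139422)) = 1/(198 + 503256) = 1/503454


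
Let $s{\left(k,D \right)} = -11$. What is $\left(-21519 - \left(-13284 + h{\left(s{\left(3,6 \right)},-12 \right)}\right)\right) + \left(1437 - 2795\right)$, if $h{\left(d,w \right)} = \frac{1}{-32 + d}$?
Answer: $- \frac{412498}{43} \approx -9593.0$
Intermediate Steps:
$\left(-21519 - \left(-13284 + h{\left(s{\left(3,6 \right)},-12 \right)}\right)\right) + \left(1437 - 2795\right) = \left(-21519 + \left(13284 - \frac{1}{-32 - 11}\right)\right) + \left(1437 - 2795\right) = \left(-21519 + \left(13284 - \frac{1}{-43}\right)\right) - 1358 = \left(-21519 + \left(13284 - - \frac{1}{43}\right)\right) - 1358 = \left(-21519 + \left(13284 + \frac{1}{43}\right)\right) - 1358 = \left(-21519 + \frac{571213}{43}\right) - 1358 = - \frac{354104}{43} - 1358 = - \frac{412498}{43}$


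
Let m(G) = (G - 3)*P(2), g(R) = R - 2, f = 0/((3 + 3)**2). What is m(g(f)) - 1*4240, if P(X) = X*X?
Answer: -4260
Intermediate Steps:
f = 0 (f = 0/(6**2) = 0/36 = 0*(1/36) = 0)
g(R) = -2 + R
P(X) = X**2
m(G) = -12 + 4*G (m(G) = (G - 3)*2**2 = (-3 + G)*4 = -12 + 4*G)
m(g(f)) - 1*4240 = (-12 + 4*(-2 + 0)) - 1*4240 = (-12 + 4*(-2)) - 4240 = (-12 - 8) - 4240 = -20 - 4240 = -4260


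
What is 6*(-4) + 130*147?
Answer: 19086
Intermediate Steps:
6*(-4) + 130*147 = -24 + 19110 = 19086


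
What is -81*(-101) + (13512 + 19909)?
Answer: 41602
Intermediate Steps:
-81*(-101) + (13512 + 19909) = 8181 + 33421 = 41602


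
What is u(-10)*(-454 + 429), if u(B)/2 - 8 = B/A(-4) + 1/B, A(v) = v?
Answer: -520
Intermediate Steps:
u(B) = 16 + 2/B - B/2 (u(B) = 16 + 2*(B/(-4) + 1/B) = 16 + 2*(B*(-¼) + 1/B) = 16 + 2*(-B/4 + 1/B) = 16 + 2*(1/B - B/4) = 16 + (2/B - B/2) = 16 + 2/B - B/2)
u(-10)*(-454 + 429) = (16 + 2/(-10) - ½*(-10))*(-454 + 429) = (16 + 2*(-⅒) + 5)*(-25) = (16 - ⅕ + 5)*(-25) = (104/5)*(-25) = -520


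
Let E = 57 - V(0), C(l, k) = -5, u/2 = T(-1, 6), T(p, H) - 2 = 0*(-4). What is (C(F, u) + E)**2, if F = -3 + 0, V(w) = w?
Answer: 2704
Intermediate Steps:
T(p, H) = 2 (T(p, H) = 2 + 0*(-4) = 2 + 0 = 2)
u = 4 (u = 2*2 = 4)
F = -3
E = 57 (E = 57 - 1*0 = 57 + 0 = 57)
(C(F, u) + E)**2 = (-5 + 57)**2 = 52**2 = 2704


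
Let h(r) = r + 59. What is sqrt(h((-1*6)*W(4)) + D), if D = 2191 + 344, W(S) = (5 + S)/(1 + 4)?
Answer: 2*sqrt(16145)/5 ≈ 50.825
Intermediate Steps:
W(S) = 1 + S/5 (W(S) = (5 + S)/5 = (5 + S)*(1/5) = 1 + S/5)
D = 2535
h(r) = 59 + r
sqrt(h((-1*6)*W(4)) + D) = sqrt((59 + (-1*6)*(1 + (1/5)*4)) + 2535) = sqrt((59 - 6*(1 + 4/5)) + 2535) = sqrt((59 - 6*9/5) + 2535) = sqrt((59 - 54/5) + 2535) = sqrt(241/5 + 2535) = sqrt(12916/5) = 2*sqrt(16145)/5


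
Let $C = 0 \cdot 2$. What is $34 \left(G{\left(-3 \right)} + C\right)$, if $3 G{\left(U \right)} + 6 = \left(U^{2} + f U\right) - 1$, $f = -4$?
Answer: $\frac{476}{3} \approx 158.67$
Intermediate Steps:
$C = 0$
$G{\left(U \right)} = - \frac{7}{3} - \frac{4 U}{3} + \frac{U^{2}}{3}$ ($G{\left(U \right)} = -2 + \frac{\left(U^{2} - 4 U\right) - 1}{3} = -2 + \frac{-1 + U^{2} - 4 U}{3} = -2 - \left(\frac{1}{3} - \frac{U^{2}}{3} + \frac{4 U}{3}\right) = - \frac{7}{3} - \frac{4 U}{3} + \frac{U^{2}}{3}$)
$34 \left(G{\left(-3 \right)} + C\right) = 34 \left(\left(- \frac{7}{3} - -4 + \frac{\left(-3\right)^{2}}{3}\right) + 0\right) = 34 \left(\left(- \frac{7}{3} + 4 + \frac{1}{3} \cdot 9\right) + 0\right) = 34 \left(\left(- \frac{7}{3} + 4 + 3\right) + 0\right) = 34 \left(\frac{14}{3} + 0\right) = 34 \cdot \frac{14}{3} = \frac{476}{3}$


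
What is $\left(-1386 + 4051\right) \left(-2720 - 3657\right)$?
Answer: $-16994705$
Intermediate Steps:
$\left(-1386 + 4051\right) \left(-2720 - 3657\right) = 2665 \left(-6377\right) = -16994705$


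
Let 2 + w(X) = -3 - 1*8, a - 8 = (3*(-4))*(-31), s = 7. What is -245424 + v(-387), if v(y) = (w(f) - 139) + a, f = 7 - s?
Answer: -245196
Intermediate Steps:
f = 0 (f = 7 - 1*7 = 7 - 7 = 0)
a = 380 (a = 8 + (3*(-4))*(-31) = 8 - 12*(-31) = 8 + 372 = 380)
w(X) = -13 (w(X) = -2 + (-3 - 1*8) = -2 + (-3 - 8) = -2 - 11 = -13)
v(y) = 228 (v(y) = (-13 - 139) + 380 = -152 + 380 = 228)
-245424 + v(-387) = -245424 + 228 = -245196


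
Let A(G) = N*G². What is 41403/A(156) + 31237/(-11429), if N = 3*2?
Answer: -1362635635/556272288 ≈ -2.4496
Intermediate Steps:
N = 6
A(G) = 6*G²
41403/A(156) + 31237/(-11429) = 41403/((6*156²)) + 31237/(-11429) = 41403/((6*24336)) + 31237*(-1/11429) = 41403/146016 - 31237/11429 = 41403*(1/146016) - 31237/11429 = 13801/48672 - 31237/11429 = -1362635635/556272288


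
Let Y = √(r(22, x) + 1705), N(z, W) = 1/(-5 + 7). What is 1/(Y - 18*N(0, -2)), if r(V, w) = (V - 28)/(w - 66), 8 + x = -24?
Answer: 441/79579 + 14*√20887/79579 ≈ 0.030967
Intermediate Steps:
N(z, W) = ½ (N(z, W) = 1/2 = ½)
x = -32 (x = -8 - 24 = -32)
r(V, w) = (-28 + V)/(-66 + w)
Y = 2*√20887/7 (Y = √((-28 + 22)/(-66 - 32) + 1705) = √(-6/(-98) + 1705) = √(-1/98*(-6) + 1705) = √(3/49 + 1705) = √(83548/49) = 2*√20887/7 ≈ 41.292)
1/(Y - 18*N(0, -2)) = 1/(2*√20887/7 - 18*½) = 1/(2*√20887/7 - 9) = 1/(-9 + 2*√20887/7)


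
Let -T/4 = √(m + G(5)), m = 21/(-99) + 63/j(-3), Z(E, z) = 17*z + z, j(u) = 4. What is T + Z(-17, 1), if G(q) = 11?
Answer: 18 - 2*√115599/33 ≈ -2.6060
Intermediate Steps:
Z(E, z) = 18*z
m = 2051/132 (m = 21/(-99) + 63/4 = 21*(-1/99) + 63*(¼) = -7/33 + 63/4 = 2051/132 ≈ 15.538)
T = -2*√115599/33 (T = -4*√(2051/132 + 11) = -2*√115599/33 ≈ -20.606)
T + Z(-17, 1) = -2*√115599/33 + 18*1 = -2*√115599/33 + 18 = 18 - 2*√115599/33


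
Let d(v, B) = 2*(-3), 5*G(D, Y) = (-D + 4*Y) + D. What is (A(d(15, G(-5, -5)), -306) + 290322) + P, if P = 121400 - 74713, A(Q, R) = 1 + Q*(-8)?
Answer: 337058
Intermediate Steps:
G(D, Y) = 4*Y/5 (G(D, Y) = ((-D + 4*Y) + D)/5 = (4*Y)/5 = 4*Y/5)
d(v, B) = -6
A(Q, R) = 1 - 8*Q
P = 46687
(A(d(15, G(-5, -5)), -306) + 290322) + P = ((1 - 8*(-6)) + 290322) + 46687 = ((1 + 48) + 290322) + 46687 = (49 + 290322) + 46687 = 290371 + 46687 = 337058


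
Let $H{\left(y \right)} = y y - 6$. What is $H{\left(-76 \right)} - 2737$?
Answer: $3033$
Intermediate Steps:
$H{\left(y \right)} = -6 + y^{2}$ ($H{\left(y \right)} = y^{2} - 6 = -6 + y^{2}$)
$H{\left(-76 \right)} - 2737 = \left(-6 + \left(-76\right)^{2}\right) - 2737 = \left(-6 + 5776\right) - 2737 = 5770 - 2737 = 3033$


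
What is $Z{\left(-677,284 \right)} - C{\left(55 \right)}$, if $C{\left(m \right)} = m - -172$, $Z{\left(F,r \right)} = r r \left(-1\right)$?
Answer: $-80883$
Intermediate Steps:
$Z{\left(F,r \right)} = - r^{2}$ ($Z{\left(F,r \right)} = r^{2} \left(-1\right) = - r^{2}$)
$C{\left(m \right)} = 172 + m$ ($C{\left(m \right)} = m + 172 = 172 + m$)
$Z{\left(-677,284 \right)} - C{\left(55 \right)} = - 284^{2} - \left(172 + 55\right) = \left(-1\right) 80656 - 227 = -80656 - 227 = -80883$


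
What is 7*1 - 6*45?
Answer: -263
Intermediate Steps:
7*1 - 6*45 = 7 - 270 = -263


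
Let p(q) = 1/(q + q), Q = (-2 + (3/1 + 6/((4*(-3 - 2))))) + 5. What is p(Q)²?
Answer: 25/3249 ≈ 0.0076947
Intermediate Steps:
Q = 57/10 (Q = (-2 + (3*1 + 6/((4*(-5))))) + 5 = (-2 + (3 + 6/(-20))) + 5 = (-2 + (3 + 6*(-1/20))) + 5 = (-2 + (3 - 3/10)) + 5 = (-2 + 27/10) + 5 = 7/10 + 5 = 57/10 ≈ 5.7000)
p(q) = 1/(2*q)
p(Q)² = (1/(2*(57/10)))² = ((½)*(10/57))² = (5/57)² = 25/3249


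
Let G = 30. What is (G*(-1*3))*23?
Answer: -2070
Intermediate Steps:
(G*(-1*3))*23 = (30*(-1*3))*23 = (30*(-3))*23 = -90*23 = -2070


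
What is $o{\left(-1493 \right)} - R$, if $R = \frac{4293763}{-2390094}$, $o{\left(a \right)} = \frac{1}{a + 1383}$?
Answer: $\frac{117480959}{65727585} \approx 1.7874$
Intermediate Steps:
$o{\left(a \right)} = \frac{1}{1383 + a}$
$R = - \frac{4293763}{2390094}$ ($R = 4293763 \left(- \frac{1}{2390094}\right) = - \frac{4293763}{2390094} \approx -1.7965$)
$o{\left(-1493 \right)} - R = \frac{1}{1383 - 1493} - - \frac{4293763}{2390094} = \frac{1}{-110} + \frac{4293763}{2390094} = - \frac{1}{110} + \frac{4293763}{2390094} = \frac{117480959}{65727585}$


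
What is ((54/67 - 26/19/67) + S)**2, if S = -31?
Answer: 1479402369/1620529 ≈ 912.91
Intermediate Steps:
((54/67 - 26/19/67) + S)**2 = ((54/67 - 26/19/67) - 31)**2 = ((54*(1/67) - 26*1/19*(1/67)) - 31)**2 = ((54/67 - 26/19*1/67) - 31)**2 = ((54/67 - 26/1273) - 31)**2 = (1000/1273 - 31)**2 = (-38463/1273)**2 = 1479402369/1620529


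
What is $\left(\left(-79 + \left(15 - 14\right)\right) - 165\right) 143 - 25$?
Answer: $-34774$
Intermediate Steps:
$\left(\left(-79 + \left(15 - 14\right)\right) - 165\right) 143 - 25 = \left(\left(-79 + 1\right) - 165\right) 143 - 25 = \left(-78 - 165\right) 143 - 25 = \left(-243\right) 143 - 25 = -34749 - 25 = -34774$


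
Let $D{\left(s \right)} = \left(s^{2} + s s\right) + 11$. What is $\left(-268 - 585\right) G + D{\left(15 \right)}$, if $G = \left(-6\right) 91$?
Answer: $466199$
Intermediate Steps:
$G = -546$
$D{\left(s \right)} = 11 + 2 s^{2}$ ($D{\left(s \right)} = \left(s^{2} + s^{2}\right) + 11 = 2 s^{2} + 11 = 11 + 2 s^{2}$)
$\left(-268 - 585\right) G + D{\left(15 \right)} = \left(-268 - 585\right) \left(-546\right) + \left(11 + 2 \cdot 15^{2}\right) = \left(-853\right) \left(-546\right) + \left(11 + 2 \cdot 225\right) = 465738 + \left(11 + 450\right) = 465738 + 461 = 466199$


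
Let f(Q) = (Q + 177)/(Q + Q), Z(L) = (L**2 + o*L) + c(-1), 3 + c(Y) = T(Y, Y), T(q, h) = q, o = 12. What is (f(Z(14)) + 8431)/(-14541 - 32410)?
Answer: -2023619/11268240 ≈ -0.17959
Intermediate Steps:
c(Y) = -3 + Y
Z(L) = -4 + L**2 + 12*L (Z(L) = (L**2 + 12*L) + (-3 - 1) = (L**2 + 12*L) - 4 = -4 + L**2 + 12*L)
f(Q) = (177 + Q)/(2*Q) (f(Q) = (177 + Q)/((2*Q)) = (177 + Q)*(1/(2*Q)) = (177 + Q)/(2*Q))
(f(Z(14)) + 8431)/(-14541 - 32410) = ((177 + (-4 + 14**2 + 12*14))/(2*(-4 + 14**2 + 12*14)) + 8431)/(-14541 - 32410) = ((177 + (-4 + 196 + 168))/(2*(-4 + 196 + 168)) + 8431)/(-46951) = ((1/2)*(177 + 360)/360 + 8431)*(-1/46951) = ((1/2)*(1/360)*537 + 8431)*(-1/46951) = (179/240 + 8431)*(-1/46951) = (2023619/240)*(-1/46951) = -2023619/11268240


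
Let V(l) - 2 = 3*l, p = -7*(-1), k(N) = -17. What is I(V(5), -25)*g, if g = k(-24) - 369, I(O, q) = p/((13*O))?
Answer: -2702/221 ≈ -12.226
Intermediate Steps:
p = 7
V(l) = 2 + 3*l
I(O, q) = 7/(13*O) (I(O, q) = 7/((13*O)) = 7*(1/(13*O)) = 7/(13*O))
g = -386 (g = -17 - 369 = -386)
I(V(5), -25)*g = (7/(13*(2 + 3*5)))*(-386) = (7/(13*(2 + 15)))*(-386) = ((7/13)/17)*(-386) = ((7/13)*(1/17))*(-386) = (7/221)*(-386) = -2702/221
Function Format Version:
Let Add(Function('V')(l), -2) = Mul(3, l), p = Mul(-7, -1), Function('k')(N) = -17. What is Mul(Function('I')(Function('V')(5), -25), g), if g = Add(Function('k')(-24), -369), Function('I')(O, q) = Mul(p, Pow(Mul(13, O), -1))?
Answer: Rational(-2702, 221) ≈ -12.226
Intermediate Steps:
p = 7
Function('V')(l) = Add(2, Mul(3, l))
Function('I')(O, q) = Mul(Rational(7, 13), Pow(O, -1)) (Function('I')(O, q) = Mul(7, Pow(Mul(13, O), -1)) = Mul(7, Mul(Rational(1, 13), Pow(O, -1))) = Mul(Rational(7, 13), Pow(O, -1)))
g = -386 (g = Add(-17, -369) = -386)
Mul(Function('I')(Function('V')(5), -25), g) = Mul(Mul(Rational(7, 13), Pow(Add(2, Mul(3, 5)), -1)), -386) = Mul(Mul(Rational(7, 13), Pow(Add(2, 15), -1)), -386) = Mul(Mul(Rational(7, 13), Pow(17, -1)), -386) = Mul(Mul(Rational(7, 13), Rational(1, 17)), -386) = Mul(Rational(7, 221), -386) = Rational(-2702, 221)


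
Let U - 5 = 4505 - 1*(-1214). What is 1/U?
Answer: 1/5724 ≈ 0.00017470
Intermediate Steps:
U = 5724 (U = 5 + (4505 - 1*(-1214)) = 5 + (4505 + 1214) = 5 + 5719 = 5724)
1/U = 1/5724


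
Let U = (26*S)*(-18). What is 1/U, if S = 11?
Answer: -1/5148 ≈ -0.00019425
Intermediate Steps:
U = -5148 (U = (26*11)*(-18) = 286*(-18) = -5148)
1/U = 1/(-5148) = -1/5148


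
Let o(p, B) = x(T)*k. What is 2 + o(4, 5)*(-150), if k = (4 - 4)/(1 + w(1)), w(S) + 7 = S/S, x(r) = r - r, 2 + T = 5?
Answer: 2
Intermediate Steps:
T = 3 (T = -2 + 5 = 3)
x(r) = 0
w(S) = -6 (w(S) = -7 + S/S = -7 + 1 = -6)
k = 0 (k = (4 - 4)/(1 - 6) = 0/(-5) = 0*(-⅕) = 0)
o(p, B) = 0 (o(p, B) = 0*0 = 0)
2 + o(4, 5)*(-150) = 2 + 0*(-150) = 2 + 0 = 2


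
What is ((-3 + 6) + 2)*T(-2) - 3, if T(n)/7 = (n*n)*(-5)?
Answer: -703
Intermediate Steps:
T(n) = -35*n**2 (T(n) = 7*((n*n)*(-5)) = 7*(n**2*(-5)) = 7*(-5*n**2) = -35*n**2)
((-3 + 6) + 2)*T(-2) - 3 = ((-3 + 6) + 2)*(-35*(-2)**2) - 3 = (3 + 2)*(-35*4) - 3 = 5*(-140) - 3 = -700 - 3 = -703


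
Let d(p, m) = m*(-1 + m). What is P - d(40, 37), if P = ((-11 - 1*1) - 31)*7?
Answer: -1633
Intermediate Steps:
P = -301 (P = ((-11 - 1) - 31)*7 = (-12 - 31)*7 = -43*7 = -301)
P - d(40, 37) = -301 - 37*(-1 + 37) = -301 - 37*36 = -301 - 1*1332 = -301 - 1332 = -1633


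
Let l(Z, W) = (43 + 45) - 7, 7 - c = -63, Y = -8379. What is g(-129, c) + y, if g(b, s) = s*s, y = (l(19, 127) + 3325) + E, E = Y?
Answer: -73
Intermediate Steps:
c = 70 (c = 7 - 1*(-63) = 7 + 63 = 70)
l(Z, W) = 81 (l(Z, W) = 88 - 7 = 81)
E = -8379
y = -4973 (y = (81 + 3325) - 8379 = 3406 - 8379 = -4973)
g(b, s) = s²
g(-129, c) + y = 70² - 4973 = 4900 - 4973 = -73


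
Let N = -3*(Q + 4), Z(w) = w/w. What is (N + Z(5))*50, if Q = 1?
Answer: -700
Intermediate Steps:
Z(w) = 1
N = -15 (N = -3*(1 + 4) = -3*5 = -15)
(N + Z(5))*50 = (-15 + 1)*50 = -14*50 = -700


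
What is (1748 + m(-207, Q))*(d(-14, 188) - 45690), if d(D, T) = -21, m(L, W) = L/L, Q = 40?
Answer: -79948539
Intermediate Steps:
m(L, W) = 1
(1748 + m(-207, Q))*(d(-14, 188) - 45690) = (1748 + 1)*(-21 - 45690) = 1749*(-45711) = -79948539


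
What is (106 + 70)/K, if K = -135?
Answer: -176/135 ≈ -1.3037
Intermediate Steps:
(106 + 70)/K = (106 + 70)/(-135) = -1/135*176 = -176/135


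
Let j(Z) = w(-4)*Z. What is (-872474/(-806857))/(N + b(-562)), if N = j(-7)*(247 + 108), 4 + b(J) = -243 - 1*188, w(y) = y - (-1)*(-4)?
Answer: 872474/15689334365 ≈ 5.5609e-5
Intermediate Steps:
w(y) = -4 + y (w(y) = y - 1*4 = y - 4 = -4 + y)
j(Z) = -8*Z (j(Z) = (-4 - 4)*Z = -8*Z)
b(J) = -435 (b(J) = -4 + (-243 - 1*188) = -4 + (-243 - 188) = -4 - 431 = -435)
N = 19880 (N = (-8*(-7))*(247 + 108) = 56*355 = 19880)
(-872474/(-806857))/(N + b(-562)) = (-872474/(-806857))/(19880 - 435) = -872474*(-1/806857)/19445 = (872474/806857)*(1/19445) = 872474/15689334365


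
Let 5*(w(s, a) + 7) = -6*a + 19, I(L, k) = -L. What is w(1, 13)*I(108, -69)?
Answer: 10152/5 ≈ 2030.4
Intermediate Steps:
w(s, a) = -16/5 - 6*a/5 (w(s, a) = -7 + (-6*a + 19)/5 = -7 + (19 - 6*a)/5 = -7 + (19/5 - 6*a/5) = -16/5 - 6*a/5)
w(1, 13)*I(108, -69) = (-16/5 - 6/5*13)*(-1*108) = (-16/5 - 78/5)*(-108) = -94/5*(-108) = 10152/5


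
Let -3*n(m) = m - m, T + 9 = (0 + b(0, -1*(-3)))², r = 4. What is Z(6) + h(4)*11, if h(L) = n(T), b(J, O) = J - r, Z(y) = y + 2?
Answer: 8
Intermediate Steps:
Z(y) = 2 + y
b(J, O) = -4 + J (b(J, O) = J - 1*4 = J - 4 = -4 + J)
T = 7 (T = -9 + (0 + (-4 + 0))² = -9 + (0 - 4)² = -9 + (-4)² = -9 + 16 = 7)
n(m) = 0 (n(m) = -(m - m)/3 = -⅓*0 = 0)
h(L) = 0
Z(6) + h(4)*11 = (2 + 6) + 0*11 = 8 + 0 = 8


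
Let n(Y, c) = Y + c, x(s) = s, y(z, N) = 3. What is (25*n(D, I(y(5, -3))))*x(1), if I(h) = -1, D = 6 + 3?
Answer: 200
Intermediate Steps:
D = 9
(25*n(D, I(y(5, -3))))*x(1) = (25*(9 - 1))*1 = (25*8)*1 = 200*1 = 200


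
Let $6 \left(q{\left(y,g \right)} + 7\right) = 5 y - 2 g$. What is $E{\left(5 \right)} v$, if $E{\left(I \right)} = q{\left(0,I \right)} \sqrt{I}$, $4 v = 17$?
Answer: $- \frac{221 \sqrt{5}}{6} \approx -82.362$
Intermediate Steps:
$v = \frac{17}{4}$ ($v = \frac{1}{4} \cdot 17 = \frac{17}{4} \approx 4.25$)
$q{\left(y,g \right)} = -7 - \frac{g}{3} + \frac{5 y}{6}$ ($q{\left(y,g \right)} = -7 + \frac{5 y - 2 g}{6} = -7 + \frac{- 2 g + 5 y}{6} = -7 - \left(- \frac{5 y}{6} + \frac{g}{3}\right) = -7 - \frac{g}{3} + \frac{5 y}{6}$)
$E{\left(I \right)} = \sqrt{I} \left(-7 - \frac{I}{3}\right)$ ($E{\left(I \right)} = \left(-7 - \frac{I}{3} + \frac{5}{6} \cdot 0\right) \sqrt{I} = \left(-7 - \frac{I}{3} + 0\right) \sqrt{I} = \left(-7 - \frac{I}{3}\right) \sqrt{I} = \sqrt{I} \left(-7 - \frac{I}{3}\right)$)
$E{\left(5 \right)} v = \frac{\sqrt{5} \left(-21 - 5\right)}{3} \cdot \frac{17}{4} = \frac{1}{3} \sqrt{5} \left(-26\right) \frac{17}{4} = - \frac{26 \sqrt{5}}{3} \cdot \frac{17}{4} = - \frac{221 \sqrt{5}}{6}$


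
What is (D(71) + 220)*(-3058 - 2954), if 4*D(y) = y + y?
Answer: -1536066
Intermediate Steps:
D(y) = y/2 (D(y) = (y + y)/4 = (2*y)/4 = y/2)
(D(71) + 220)*(-3058 - 2954) = ((½)*71 + 220)*(-3058 - 2954) = (71/2 + 220)*(-6012) = (511/2)*(-6012) = -1536066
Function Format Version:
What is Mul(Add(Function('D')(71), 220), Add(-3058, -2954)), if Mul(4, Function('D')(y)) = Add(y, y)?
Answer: -1536066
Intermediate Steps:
Function('D')(y) = Mul(Rational(1, 2), y) (Function('D')(y) = Mul(Rational(1, 4), Add(y, y)) = Mul(Rational(1, 4), Mul(2, y)) = Mul(Rational(1, 2), y))
Mul(Add(Function('D')(71), 220), Add(-3058, -2954)) = Mul(Add(Mul(Rational(1, 2), 71), 220), Add(-3058, -2954)) = Mul(Add(Rational(71, 2), 220), -6012) = Mul(Rational(511, 2), -6012) = -1536066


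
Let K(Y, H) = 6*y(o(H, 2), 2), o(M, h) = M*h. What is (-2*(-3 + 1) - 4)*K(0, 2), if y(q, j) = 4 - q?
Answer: 0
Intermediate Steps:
K(Y, H) = 24 - 12*H (K(Y, H) = 6*(4 - H*2) = 6*(4 - 2*H) = 24 - 12*H)
(-2*(-3 + 1) - 4)*K(0, 2) = (-2*(-3 + 1) - 4)*(24 - 12*2) = (-2*(-2) - 4)*(24 - 24) = (4 - 4)*0 = 0*0 = 0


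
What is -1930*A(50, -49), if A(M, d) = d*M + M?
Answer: 4632000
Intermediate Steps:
A(M, d) = M + M*d (A(M, d) = M*d + M = M + M*d)
-1930*A(50, -49) = -96500*(1 - 49) = -96500*(-48) = -1930*(-2400) = 4632000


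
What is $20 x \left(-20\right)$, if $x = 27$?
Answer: $-10800$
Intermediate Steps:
$20 x \left(-20\right) = 20 \cdot 27 \left(-20\right) = 540 \left(-20\right) = -10800$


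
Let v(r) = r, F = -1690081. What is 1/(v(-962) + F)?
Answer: -1/1691043 ≈ -5.9135e-7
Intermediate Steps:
1/(v(-962) + F) = 1/(-962 - 1690081) = 1/(-1691043) = -1/1691043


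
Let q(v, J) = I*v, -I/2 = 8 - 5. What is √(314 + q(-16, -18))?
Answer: √410 ≈ 20.248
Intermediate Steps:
I = -6 (I = -2*(8 - 5) = -2*3 = -6)
q(v, J) = -6*v
√(314 + q(-16, -18)) = √(314 - 6*(-16)) = √(314 + 96) = √410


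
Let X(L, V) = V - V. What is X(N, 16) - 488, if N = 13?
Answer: -488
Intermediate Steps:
X(L, V) = 0
X(N, 16) - 488 = 0 - 488 = -488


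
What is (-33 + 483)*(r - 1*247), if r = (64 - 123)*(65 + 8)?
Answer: -2049300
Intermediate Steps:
r = -4307 (r = -59*73 = -4307)
(-33 + 483)*(r - 1*247) = (-33 + 483)*(-4307 - 1*247) = 450*(-4307 - 247) = 450*(-4554) = -2049300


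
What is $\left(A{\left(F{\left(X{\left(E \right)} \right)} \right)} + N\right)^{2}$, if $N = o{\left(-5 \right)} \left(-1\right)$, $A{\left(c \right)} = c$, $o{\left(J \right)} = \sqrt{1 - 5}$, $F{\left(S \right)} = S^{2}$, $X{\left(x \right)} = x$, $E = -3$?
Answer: $77 - 36 i \approx 77.0 - 36.0 i$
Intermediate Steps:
$o{\left(J \right)} = 2 i$ ($o{\left(J \right)} = \sqrt{-4} = 2 i$)
$N = - 2 i$ ($N = 2 i \left(-1\right) = - 2 i \approx - 2.0 i$)
$\left(A{\left(F{\left(X{\left(E \right)} \right)} \right)} + N\right)^{2} = \left(\left(-3\right)^{2} - 2 i\right)^{2} = \left(9 - 2 i\right)^{2}$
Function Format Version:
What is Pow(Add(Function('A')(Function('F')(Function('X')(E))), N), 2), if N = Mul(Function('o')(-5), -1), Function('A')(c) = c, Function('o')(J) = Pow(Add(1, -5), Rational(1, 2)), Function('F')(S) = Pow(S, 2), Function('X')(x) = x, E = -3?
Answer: Add(77, Mul(-36, I)) ≈ Add(77.000, Mul(-36.000, I))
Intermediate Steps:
Function('o')(J) = Mul(2, I) (Function('o')(J) = Pow(-4, Rational(1, 2)) = Mul(2, I))
N = Mul(-2, I) (N = Mul(Mul(2, I), -1) = Mul(-2, I) ≈ Mul(-2.0000, I))
Pow(Add(Function('A')(Function('F')(Function('X')(E))), N), 2) = Pow(Add(Pow(-3, 2), Mul(-2, I)), 2) = Pow(Add(9, Mul(-2, I)), 2)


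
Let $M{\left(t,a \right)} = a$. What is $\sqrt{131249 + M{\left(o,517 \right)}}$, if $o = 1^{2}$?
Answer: $\sqrt{131766} \approx 363.0$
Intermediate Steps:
$o = 1$
$\sqrt{131249 + M{\left(o,517 \right)}} = \sqrt{131249 + 517} = \sqrt{131766}$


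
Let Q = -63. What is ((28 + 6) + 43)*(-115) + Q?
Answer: -8918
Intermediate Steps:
((28 + 6) + 43)*(-115) + Q = ((28 + 6) + 43)*(-115) - 63 = (34 + 43)*(-115) - 63 = 77*(-115) - 63 = -8855 - 63 = -8918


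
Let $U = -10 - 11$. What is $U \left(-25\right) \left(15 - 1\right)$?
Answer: $7350$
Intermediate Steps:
$U = -21$
$U \left(-25\right) \left(15 - 1\right) = \left(-21\right) \left(-25\right) \left(15 - 1\right) = 525 \cdot 14 = 7350$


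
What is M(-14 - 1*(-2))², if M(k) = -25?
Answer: 625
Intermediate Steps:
M(-14 - 1*(-2))² = (-25)² = 625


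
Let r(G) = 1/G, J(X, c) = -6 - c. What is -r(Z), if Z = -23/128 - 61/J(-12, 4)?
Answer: -640/3789 ≈ -0.16891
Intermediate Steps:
Z = 3789/640 (Z = -23/128 - 61/(-6 - 1*4) = -23*1/128 - 61/(-6 - 4) = -23/128 - 61/(-10) = -23/128 - 61*(-⅒) = -23/128 + 61/10 = 3789/640 ≈ 5.9203)
-r(Z) = -1/3789/640 = -1*640/3789 = -640/3789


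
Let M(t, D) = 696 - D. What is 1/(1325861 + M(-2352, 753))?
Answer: 1/1325804 ≈ 7.5426e-7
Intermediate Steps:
1/(1325861 + M(-2352, 753)) = 1/(1325861 + (696 - 1*753)) = 1/(1325861 + (696 - 753)) = 1/(1325861 - 57) = 1/1325804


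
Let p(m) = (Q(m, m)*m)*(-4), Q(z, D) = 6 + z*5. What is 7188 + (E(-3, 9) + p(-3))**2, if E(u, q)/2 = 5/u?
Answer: 176248/9 ≈ 19583.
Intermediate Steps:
Q(z, D) = 6 + 5*z
E(u, q) = 10/u (E(u, q) = 2*(5/u) = 10/u)
p(m) = -4*m*(6 + 5*m) (p(m) = ((6 + 5*m)*m)*(-4) = (m*(6 + 5*m))*(-4) = -4*m*(6 + 5*m))
7188 + (E(-3, 9) + p(-3))**2 = 7188 + (10/(-3) - 4*(-3)*(6 + 5*(-3)))**2 = 7188 + (10*(-1/3) - 4*(-3)*(6 - 15))**2 = 7188 + (-10/3 - 4*(-3)*(-9))**2 = 7188 + (-10/3 - 108)**2 = 7188 + (-334/3)**2 = 7188 + 111556/9 = 176248/9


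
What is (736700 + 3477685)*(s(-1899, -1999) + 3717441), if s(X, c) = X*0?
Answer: 15666727588785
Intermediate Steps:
s(X, c) = 0
(736700 + 3477685)*(s(-1899, -1999) + 3717441) = (736700 + 3477685)*(0 + 3717441) = 4214385*3717441 = 15666727588785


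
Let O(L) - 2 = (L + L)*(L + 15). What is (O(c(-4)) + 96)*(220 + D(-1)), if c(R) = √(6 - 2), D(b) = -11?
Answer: 34694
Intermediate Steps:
c(R) = 2 (c(R) = √4 = 2)
O(L) = 2 + 2*L*(15 + L) (O(L) = 2 + (L + L)*(L + 15) = 2 + (2*L)*(15 + L) = 2 + 2*L*(15 + L))
(O(c(-4)) + 96)*(220 + D(-1)) = ((2 + 2*2² + 30*2) + 96)*(220 - 11) = ((2 + 2*4 + 60) + 96)*209 = ((2 + 8 + 60) + 96)*209 = (70 + 96)*209 = 166*209 = 34694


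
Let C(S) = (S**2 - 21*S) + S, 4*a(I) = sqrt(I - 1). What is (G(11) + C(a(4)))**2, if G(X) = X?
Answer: 51241/256 - 895*sqrt(3)/8 ≈ 6.3870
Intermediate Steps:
a(I) = sqrt(-1 + I)/4 (a(I) = sqrt(I - 1)/4 = sqrt(-1 + I)/4)
C(S) = S**2 - 20*S
(G(11) + C(a(4)))**2 = (11 + (sqrt(-1 + 4)/4)*(-20 + sqrt(-1 + 4)/4))**2 = (11 + (sqrt(3)/4)*(-20 + sqrt(3)/4))**2 = (11 + sqrt(3)*(-20 + sqrt(3)/4)/4)**2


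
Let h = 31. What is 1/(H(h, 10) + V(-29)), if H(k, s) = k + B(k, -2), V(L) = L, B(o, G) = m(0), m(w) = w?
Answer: ½ ≈ 0.50000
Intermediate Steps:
B(o, G) = 0
H(k, s) = k (H(k, s) = k + 0 = k)
1/(H(h, 10) + V(-29)) = 1/(31 - 29) = 1/2 = ½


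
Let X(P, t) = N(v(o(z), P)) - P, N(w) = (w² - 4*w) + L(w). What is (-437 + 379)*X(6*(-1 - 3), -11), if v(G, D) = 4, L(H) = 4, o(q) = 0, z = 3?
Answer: -1624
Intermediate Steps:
N(w) = 4 + w² - 4*w (N(w) = (w² - 4*w) + 4 = 4 + w² - 4*w)
X(P, t) = 4 - P (X(P, t) = (4 + 4² - 4*4) - P = (4 + 16 - 16) - P = 4 - P)
(-437 + 379)*X(6*(-1 - 3), -11) = (-437 + 379)*(4 - 6*(-1 - 3)) = -58*(4 - 6*(-4)) = -58*(4 - 1*(-24)) = -58*(4 + 24) = -58*28 = -1624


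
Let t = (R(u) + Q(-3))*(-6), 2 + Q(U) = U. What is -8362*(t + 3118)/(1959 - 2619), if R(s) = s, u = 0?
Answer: 6580894/165 ≈ 39884.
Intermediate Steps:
Q(U) = -2 + U
t = 30 (t = (0 + (-2 - 3))*(-6) = (0 - 5)*(-6) = -5*(-6) = 30)
-8362*(t + 3118)/(1959 - 2619) = -8362*(30 + 3118)/(1959 - 2619) = -8362/((-660/3148)) = -8362/((-660*1/3148)) = -8362/(-165/787) = -8362*(-787/165) = 6580894/165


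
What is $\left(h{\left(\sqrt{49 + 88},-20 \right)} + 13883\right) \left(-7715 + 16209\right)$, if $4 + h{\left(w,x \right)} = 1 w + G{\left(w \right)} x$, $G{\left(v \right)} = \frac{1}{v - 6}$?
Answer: $\frac{11905691546}{101} + \frac{688014 \sqrt{137}}{101} \approx 1.1796 \cdot 10^{8}$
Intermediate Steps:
$G{\left(v \right)} = \frac{1}{-6 + v}$
$h{\left(w,x \right)} = -4 + w + \frac{x}{-6 + w}$ ($h{\left(w,x \right)} = -4 + \left(1 w + \frac{x}{-6 + w}\right) = -4 + \left(w + \frac{x}{-6 + w}\right) = -4 + w + \frac{x}{-6 + w}$)
$\left(h{\left(\sqrt{49 + 88},-20 \right)} + 13883\right) \left(-7715 + 16209\right) = \left(\frac{-20 + \left(-6 + \sqrt{49 + 88}\right) \left(-4 + \sqrt{49 + 88}\right)}{-6 + \sqrt{49 + 88}} + 13883\right) \left(-7715 + 16209\right) = \left(\frac{-20 + \left(-6 + \sqrt{137}\right) \left(-4 + \sqrt{137}\right)}{-6 + \sqrt{137}} + 13883\right) 8494 = \left(13883 + \frac{-20 + \left(-6 + \sqrt{137}\right) \left(-4 + \sqrt{137}\right)}{-6 + \sqrt{137}}\right) 8494 = 117922202 + \frac{8494 \left(-20 + \left(-6 + \sqrt{137}\right) \left(-4 + \sqrt{137}\right)\right)}{-6 + \sqrt{137}}$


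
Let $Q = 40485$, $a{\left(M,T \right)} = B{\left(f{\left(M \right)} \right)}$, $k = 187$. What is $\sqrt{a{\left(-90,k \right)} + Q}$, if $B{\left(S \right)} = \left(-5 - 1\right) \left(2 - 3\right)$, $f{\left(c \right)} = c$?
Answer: $3 \sqrt{4499} \approx 201.22$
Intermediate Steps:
$B{\left(S \right)} = 6$ ($B{\left(S \right)} = \left(-6\right) \left(-1\right) = 6$)
$a{\left(M,T \right)} = 6$
$\sqrt{a{\left(-90,k \right)} + Q} = \sqrt{6 + 40485} = \sqrt{40491} = 3 \sqrt{4499}$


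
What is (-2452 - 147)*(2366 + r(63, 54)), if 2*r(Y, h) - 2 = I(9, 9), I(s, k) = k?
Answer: -12327057/2 ≈ -6.1635e+6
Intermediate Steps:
r(Y, h) = 11/2 (r(Y, h) = 1 + (½)*9 = 1 + 9/2 = 11/2)
(-2452 - 147)*(2366 + r(63, 54)) = (-2452 - 147)*(2366 + 11/2) = -2599*4743/2 = -12327057/2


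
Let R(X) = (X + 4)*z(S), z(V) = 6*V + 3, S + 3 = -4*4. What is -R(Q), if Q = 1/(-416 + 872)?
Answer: 67525/152 ≈ 444.24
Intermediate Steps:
S = -19 (S = -3 - 4*4 = -3 - 16 = -19)
z(V) = 3 + 6*V
Q = 1/456 ≈ 0.0021930
R(X) = -444 - 111*X (R(X) = (X + 4)*(3 + 6*(-19)) = (4 + X)*(3 - 114) = (4 + X)*(-111) = -444 - 111*X)
-R(Q) = -(-444 - 111*1/456) = -(-444 - 37/152) = -1*(-67525/152) = 67525/152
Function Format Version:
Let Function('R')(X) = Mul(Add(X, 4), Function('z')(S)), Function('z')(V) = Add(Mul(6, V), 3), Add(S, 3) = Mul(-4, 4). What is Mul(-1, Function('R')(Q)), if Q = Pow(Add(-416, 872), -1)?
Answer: Rational(67525, 152) ≈ 444.24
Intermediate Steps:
S = -19 (S = Add(-3, Mul(-4, 4)) = Add(-3, -16) = -19)
Function('z')(V) = Add(3, Mul(6, V))
Q = Rational(1, 456) (Q = Pow(456, -1) = Rational(1, 456) ≈ 0.0021930)
Function('R')(X) = Add(-444, Mul(-111, X)) (Function('R')(X) = Mul(Add(X, 4), Add(3, Mul(6, -19))) = Mul(Add(4, X), Add(3, -114)) = Mul(Add(4, X), -111) = Add(-444, Mul(-111, X)))
Mul(-1, Function('R')(Q)) = Mul(-1, Add(-444, Mul(-111, Rational(1, 456)))) = Mul(-1, Add(-444, Rational(-37, 152))) = Mul(-1, Rational(-67525, 152)) = Rational(67525, 152)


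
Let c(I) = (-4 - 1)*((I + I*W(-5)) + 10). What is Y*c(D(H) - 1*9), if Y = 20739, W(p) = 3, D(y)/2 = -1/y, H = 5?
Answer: 2861982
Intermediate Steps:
D(y) = -2/y (D(y) = 2*(-1/y) = -2/y)
c(I) = -50 - 20*I (c(I) = (-4 - 1)*((I + I*3) + 10) = -5*((I + 3*I) + 10) = -5*(4*I + 10) = -5*(10 + 4*I) = -50 - 20*I)
Y*c(D(H) - 1*9) = 20739*(-50 - 20*(-2/5 - 1*9)) = 20739*(-50 - 20*(-2*⅕ - 9)) = 20739*(-50 - 20*(-⅖ - 9)) = 20739*(-50 - 20*(-47/5)) = 20739*(-50 + 188) = 20739*138 = 2861982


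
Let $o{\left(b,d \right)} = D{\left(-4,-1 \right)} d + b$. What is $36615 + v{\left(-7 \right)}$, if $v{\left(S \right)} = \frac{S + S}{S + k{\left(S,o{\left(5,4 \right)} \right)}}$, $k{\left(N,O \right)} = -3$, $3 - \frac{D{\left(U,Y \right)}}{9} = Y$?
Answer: $\frac{183082}{5} \approx 36616.0$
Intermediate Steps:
$D{\left(U,Y \right)} = 27 - 9 Y$
$o{\left(b,d \right)} = b + 36 d$ ($o{\left(b,d \right)} = \left(27 - -9\right) d + b = \left(27 + 9\right) d + b = 36 d + b = b + 36 d$)
$v{\left(S \right)} = \frac{2 S}{-3 + S}$ ($v{\left(S \right)} = \frac{S + S}{S - 3} = \frac{2 S}{-3 + S}$)
$36615 + v{\left(-7 \right)} = 36615 + 2 \left(-7\right) \frac{1}{-3 - 7} = 36615 + 2 \left(-7\right) \frac{1}{-10} = 36615 + 2 \left(-7\right) \left(- \frac{1}{10}\right) = 36615 + \frac{7}{5} = \frac{183082}{5}$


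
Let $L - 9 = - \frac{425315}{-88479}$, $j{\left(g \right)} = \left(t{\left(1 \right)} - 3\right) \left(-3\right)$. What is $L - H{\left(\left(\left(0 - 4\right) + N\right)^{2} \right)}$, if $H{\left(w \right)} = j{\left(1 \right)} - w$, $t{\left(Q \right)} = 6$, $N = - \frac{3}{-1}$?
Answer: $\frac{2106416}{88479} \approx 23.807$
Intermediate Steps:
$N = 3$ ($N = \left(-3\right) \left(-1\right) = 3$)
$j{\left(g \right)} = -9$ ($j{\left(g \right)} = \left(6 - 3\right) \left(-3\right) = 3 \left(-3\right) = -9$)
$H{\left(w \right)} = -9 - w$
$L = \frac{1221626}{88479}$ ($L = 9 - \frac{425315}{-88479} = 9 - - \frac{425315}{88479} = 9 + \frac{425315}{88479} = \frac{1221626}{88479} \approx 13.807$)
$L - H{\left(\left(\left(0 - 4\right) + N\right)^{2} \right)} = \frac{1221626}{88479} - \left(-9 - \left(\left(0 - 4\right) + 3\right)^{2}\right) = \frac{1221626}{88479} - \left(-9 - \left(-4 + 3\right)^{2}\right) = \frac{1221626}{88479} - \left(-9 - \left(-1\right)^{2}\right) = \frac{1221626}{88479} - \left(-9 - 1\right) = \frac{1221626}{88479} - -10 = \frac{1221626}{88479} + 10 = \frac{2106416}{88479}$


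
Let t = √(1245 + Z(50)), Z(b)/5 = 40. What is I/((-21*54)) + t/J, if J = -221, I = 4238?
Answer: -2119/567 - √5/13 ≈ -3.9092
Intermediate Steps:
Z(b) = 200 (Z(b) = 5*40 = 200)
t = 17*√5 (t = √(1245 + 200) = √1445 = 17*√5 ≈ 38.013)
I/((-21*54)) + t/J = 4238/((-21*54)) + (17*√5)/(-221) = 4238/(-1134) + (17*√5)*(-1/221) = 4238*(-1/1134) - √5/13 = -2119/567 - √5/13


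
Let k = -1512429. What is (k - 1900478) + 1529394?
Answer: -1883513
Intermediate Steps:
(k - 1900478) + 1529394 = (-1512429 - 1900478) + 1529394 = -3412907 + 1529394 = -1883513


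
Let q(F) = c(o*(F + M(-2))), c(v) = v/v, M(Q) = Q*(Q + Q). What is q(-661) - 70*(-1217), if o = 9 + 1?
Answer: 85191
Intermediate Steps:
M(Q) = 2*Q**2 (M(Q) = Q*(2*Q) = 2*Q**2)
o = 10
c(v) = 1
q(F) = 1
q(-661) - 70*(-1217) = 1 - 70*(-1217) = 1 + 85190 = 85191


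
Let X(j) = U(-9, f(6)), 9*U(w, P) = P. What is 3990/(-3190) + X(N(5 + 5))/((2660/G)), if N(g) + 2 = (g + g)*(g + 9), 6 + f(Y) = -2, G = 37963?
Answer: -26608409/1909215 ≈ -13.937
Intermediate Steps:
f(Y) = -8 (f(Y) = -6 - 2 = -8)
U(w, P) = P/9
N(g) = -2 + 2*g*(9 + g) (N(g) = -2 + (g + g)*(g + 9) = -2 + (2*g)*(9 + g) = -2 + 2*g*(9 + g))
X(j) = -8/9 (X(j) = (1/9)*(-8) = -8/9)
3990/(-3190) + X(N(5 + 5))/((2660/G)) = 3990/(-3190) - 8/(9*(2660/37963)) = 3990*(-1/3190) - 8/(9*(2660*(1/37963))) = -399/319 - 8/(9*2660/37963) = -399/319 - 8/9*37963/2660 = -399/319 - 75926/5985 = -26608409/1909215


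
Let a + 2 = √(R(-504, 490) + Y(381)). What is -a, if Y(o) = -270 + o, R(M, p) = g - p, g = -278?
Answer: 2 - 3*I*√73 ≈ 2.0 - 25.632*I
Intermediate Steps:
R(M, p) = -278 - p
a = -2 + 3*I*√73 (a = -2 + √((-278 - 1*490) + (-270 + 381)) = -2 + √((-278 - 490) + 111) = -2 + √(-768 + 111) = -2 + √(-657) = -2 + 3*I*√73 ≈ -2.0 + 25.632*I)
-a = -(-2 + 3*I*√73) = 2 - 3*I*√73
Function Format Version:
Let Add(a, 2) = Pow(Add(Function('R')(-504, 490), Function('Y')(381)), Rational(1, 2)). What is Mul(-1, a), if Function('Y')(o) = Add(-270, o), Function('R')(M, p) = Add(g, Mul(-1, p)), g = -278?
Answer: Add(2, Mul(-3, I, Pow(73, Rational(1, 2)))) ≈ Add(2.0000, Mul(-25.632, I))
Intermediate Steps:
Function('R')(M, p) = Add(-278, Mul(-1, p))
a = Add(-2, Mul(3, I, Pow(73, Rational(1, 2)))) (a = Add(-2, Pow(Add(Add(-278, Mul(-1, 490)), Add(-270, 381)), Rational(1, 2))) = Add(-2, Pow(Add(Add(-278, -490), 111), Rational(1, 2))) = Add(-2, Pow(Add(-768, 111), Rational(1, 2))) = Add(-2, Pow(-657, Rational(1, 2))) = Add(-2, Mul(3, I, Pow(73, Rational(1, 2)))) ≈ Add(-2.0000, Mul(25.632, I)))
Mul(-1, a) = Mul(-1, Add(-2, Mul(3, I, Pow(73, Rational(1, 2))))) = Add(2, Mul(-3, I, Pow(73, Rational(1, 2))))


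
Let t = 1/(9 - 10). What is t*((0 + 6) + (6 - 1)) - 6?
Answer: -17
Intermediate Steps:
t = -1 (t = 1/(-1) = -1)
t*((0 + 6) + (6 - 1)) - 6 = -((0 + 6) + (6 - 1)) - 6 = -(6 + 5) - 6 = -1*11 - 6 = -11 - 6 = -17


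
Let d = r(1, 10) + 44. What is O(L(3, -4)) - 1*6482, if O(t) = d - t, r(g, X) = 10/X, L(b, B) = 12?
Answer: -6449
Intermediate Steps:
d = 45 (d = 10/10 + 44 = 10*(⅒) + 44 = 1 + 44 = 45)
O(t) = 45 - t
O(L(3, -4)) - 1*6482 = (45 - 1*12) - 1*6482 = (45 - 12) - 6482 = 33 - 6482 = -6449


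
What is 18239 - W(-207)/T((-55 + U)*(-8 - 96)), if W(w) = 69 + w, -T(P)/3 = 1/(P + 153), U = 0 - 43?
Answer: -457631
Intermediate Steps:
U = -43
T(P) = -3/(153 + P) (T(P) = -3/(P + 153) = -3/(153 + P))
18239 - W(-207)/T((-55 + U)*(-8 - 96)) = 18239 - (69 - 207)/((-3/(153 + (-55 - 43)*(-8 - 96)))) = 18239 - (-138)/((-3/(153 - 98*(-104)))) = 18239 - (-138)/((-3/(153 + 10192))) = 18239 - (-138)/((-3/10345)) = 18239 - (-138)/((-3*1/10345)) = 18239 - (-138)/(-3/10345) = 18239 - (-138)*(-10345)/3 = 18239 - 1*475870 = 18239 - 475870 = -457631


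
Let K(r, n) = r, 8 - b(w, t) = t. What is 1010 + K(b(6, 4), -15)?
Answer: 1014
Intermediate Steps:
b(w, t) = 8 - t
1010 + K(b(6, 4), -15) = 1010 + (8 - 1*4) = 1010 + (8 - 4) = 1010 + 4 = 1014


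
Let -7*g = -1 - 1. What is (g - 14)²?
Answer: 9216/49 ≈ 188.08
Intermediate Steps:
g = 2/7 (g = -(-1 - 1)/7 = -⅐*(-2) = 2/7 ≈ 0.28571)
(g - 14)² = (2/7 - 14)² = (-96/7)² = 9216/49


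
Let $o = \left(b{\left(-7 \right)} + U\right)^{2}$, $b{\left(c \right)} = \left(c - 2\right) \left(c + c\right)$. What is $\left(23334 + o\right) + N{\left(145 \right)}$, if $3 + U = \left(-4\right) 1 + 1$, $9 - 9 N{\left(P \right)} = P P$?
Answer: $\frac{318590}{9} \approx 35399.0$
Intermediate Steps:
$N{\left(P \right)} = 1 - \frac{P^{2}}{9}$ ($N{\left(P \right)} = 1 - \frac{P P}{9} = 1 - \frac{P^{2}}{9}$)
$b{\left(c \right)} = 2 c \left(-2 + c\right)$ ($b{\left(c \right)} = \left(-2 + c\right) 2 c = 2 c \left(-2 + c\right)$)
$U = -6$ ($U = -3 + \left(\left(-4\right) 1 + 1\right) = -3 + \left(-4 + 1\right) = -3 - 3 = -6$)
$o = 14400$ ($o = \left(2 \left(-7\right) \left(-2 - 7\right) - 6\right)^{2} = \left(2 \left(-7\right) \left(-9\right) - 6\right)^{2} = \left(126 - 6\right)^{2} = 120^{2} = 14400$)
$\left(23334 + o\right) + N{\left(145 \right)} = \left(23334 + 14400\right) + \left(1 - \frac{145^{2}}{9}\right) = 37734 + \left(1 - \frac{21025}{9}\right) = 37734 - \frac{21016}{9} = \frac{318590}{9}$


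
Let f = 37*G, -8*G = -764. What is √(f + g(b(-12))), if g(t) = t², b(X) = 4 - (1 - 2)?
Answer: √14234/2 ≈ 59.653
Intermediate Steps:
G = 191/2 (G = -⅛*(-764) = 191/2 ≈ 95.500)
f = 7067/2 (f = 37*(191/2) = 7067/2 ≈ 3533.5)
b(X) = 5 (b(X) = 4 - 1*(-1) = 4 + 1 = 5)
√(f + g(b(-12))) = √(7067/2 + 5²) = √(7067/2 + 25) = √(7117/2) = √14234/2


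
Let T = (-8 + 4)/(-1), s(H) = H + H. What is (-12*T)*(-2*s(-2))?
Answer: -384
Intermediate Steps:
s(H) = 2*H
T = 4 (T = -4*(-1) = 4)
(-12*T)*(-2*s(-2)) = (-12*4)*(-4*(-2)) = -(-96)*(-4) = -48*8 = -384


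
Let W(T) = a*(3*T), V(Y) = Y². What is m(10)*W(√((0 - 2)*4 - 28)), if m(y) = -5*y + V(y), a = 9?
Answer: 8100*I ≈ 8100.0*I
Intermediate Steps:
W(T) = 27*T (W(T) = 9*(3*T) = 27*T)
m(y) = y² - 5*y (m(y) = -5*y + y² = y² - 5*y)
m(10)*W(√((0 - 2)*4 - 28)) = (10*(-5 + 10))*(27*√((0 - 2)*4 - 28)) = (10*5)*(27*√(-2*4 - 28)) = 50*(27*√(-8 - 28)) = 50*(27*√(-36)) = 50*(27*(6*I)) = 50*(162*I) = 8100*I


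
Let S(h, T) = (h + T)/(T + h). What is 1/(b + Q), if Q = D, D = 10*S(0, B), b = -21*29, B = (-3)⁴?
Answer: -1/599 ≈ -0.0016694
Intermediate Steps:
B = 81
b = -609
S(h, T) = 1 (S(h, T) = (T + h)/(T + h) = 1)
D = 10 (D = 10*1 = 10)
Q = 10
1/(b + Q) = 1/(-609 + 10) = 1/(-599) = -1/599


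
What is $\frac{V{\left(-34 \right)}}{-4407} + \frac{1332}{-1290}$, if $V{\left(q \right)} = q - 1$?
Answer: $- \frac{970829}{947505} \approx -1.0246$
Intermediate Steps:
$V{\left(q \right)} = -1 + q$
$\frac{V{\left(-34 \right)}}{-4407} + \frac{1332}{-1290} = \frac{-1 - 34}{-4407} + \frac{1332}{-1290} = \left(-35\right) \left(- \frac{1}{4407}\right) + 1332 \left(- \frac{1}{1290}\right) = \frac{35}{4407} - \frac{222}{215} = - \frac{970829}{947505}$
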